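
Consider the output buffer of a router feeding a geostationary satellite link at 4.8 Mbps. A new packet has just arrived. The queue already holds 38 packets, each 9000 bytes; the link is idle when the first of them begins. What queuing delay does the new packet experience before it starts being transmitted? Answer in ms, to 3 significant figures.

570 ms

Each queued packet: L/R = 72000/4800000 = 15 ms.
38 queued → 570 ms.
Queuing delay = 570 ms.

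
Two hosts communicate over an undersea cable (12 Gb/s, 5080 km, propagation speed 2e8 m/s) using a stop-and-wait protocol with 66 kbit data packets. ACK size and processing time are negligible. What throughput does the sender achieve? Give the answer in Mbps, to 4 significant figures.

t_tx = L/R = 66000/12000000000 = 5.5e-06 s.
t_prop = 5080000/200000000 = 0.0254 s; RTT = 0.0508 s.
Cycle = t_tx + RTT = 0.0508055 s.
Throughput = L / cycle = 66000 / 0.0508055 = 1.299 Mbps.

1.299 Mbps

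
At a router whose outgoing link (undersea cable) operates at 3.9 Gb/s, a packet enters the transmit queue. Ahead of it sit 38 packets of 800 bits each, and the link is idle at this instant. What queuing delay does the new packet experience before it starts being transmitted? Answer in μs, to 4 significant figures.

7.795 μs

Each queued packet: L/R = 800/3900000000 = 0.205128 μs.
38 queued → 7.79487 μs.
Queuing delay = 7.795 μs.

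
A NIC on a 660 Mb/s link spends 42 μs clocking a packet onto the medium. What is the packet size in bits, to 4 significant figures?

L = R × t_tx = 660000000 b/s × 4.2e-05 s = 27720 bits.

27720 bits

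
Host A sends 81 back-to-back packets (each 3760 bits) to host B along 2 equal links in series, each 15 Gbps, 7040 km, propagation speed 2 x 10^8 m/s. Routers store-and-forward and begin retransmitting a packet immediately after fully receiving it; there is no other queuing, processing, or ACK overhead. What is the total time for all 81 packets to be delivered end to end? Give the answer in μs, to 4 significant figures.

70420 μs

Per-hop transmission t_tx = L/R = 3760/15000000000 = 0.250667 μs.
Per-hop propagation t_prop = 7040000/200000000 = 35200 μs.
Pipeline fill: first packet needs 2·t_tx to clear all hops; remaining 80 packets each add one t_tx.
Total = (2+81-1)·t_tx + 2·t_prop = 82·0.250667 + 2·35200 = 70420 μs.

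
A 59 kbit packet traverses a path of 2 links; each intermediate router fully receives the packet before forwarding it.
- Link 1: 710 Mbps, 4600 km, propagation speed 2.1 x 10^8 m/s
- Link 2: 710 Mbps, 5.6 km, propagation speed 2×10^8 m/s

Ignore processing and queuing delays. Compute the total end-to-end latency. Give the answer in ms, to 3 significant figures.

22.1 ms

L = 59000 bits.
Transmission delay per hop = L/R = 59000/710000000 = 0.0830986 ms; 2 hops → 0.166197 ms.
Propagation delays (d/s per hop): 21.9048, 0.028 ms; sum = 21.9328 ms.
End-to-end = 22.1 ms.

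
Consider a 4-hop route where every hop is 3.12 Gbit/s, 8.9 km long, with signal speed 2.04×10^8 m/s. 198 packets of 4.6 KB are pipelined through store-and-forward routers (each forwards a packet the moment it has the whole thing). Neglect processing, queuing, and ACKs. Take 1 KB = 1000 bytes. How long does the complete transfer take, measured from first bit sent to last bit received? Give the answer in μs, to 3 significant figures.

Per-hop transmission t_tx = L/R = 36800/3120000000 = 11.7949 μs.
Per-hop propagation t_prop = 8900/204000000 = 43.6275 μs.
Pipeline fill: first packet needs 4·t_tx to clear all hops; remaining 197 packets each add one t_tx.
Total = (4+198-1)·t_tx + 4·t_prop = 201·11.7949 + 4·43.6275 = 2550 μs.

2550 μs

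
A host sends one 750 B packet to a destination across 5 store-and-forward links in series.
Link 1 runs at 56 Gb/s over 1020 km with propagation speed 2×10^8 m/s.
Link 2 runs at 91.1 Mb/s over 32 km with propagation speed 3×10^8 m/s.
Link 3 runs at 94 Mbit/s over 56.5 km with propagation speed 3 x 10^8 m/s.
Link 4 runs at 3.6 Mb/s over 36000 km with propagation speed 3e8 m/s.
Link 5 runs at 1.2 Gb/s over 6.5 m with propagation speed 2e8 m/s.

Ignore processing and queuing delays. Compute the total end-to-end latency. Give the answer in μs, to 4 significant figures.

127200 μs

L = 750 × 8 = 6000 bits.
Transmission delays (L/R per hop): 0.107143, 65.8617, 63.8298, 1666.67, 5 μs; sum = 1801.47 μs.
Propagation delays (d/s per hop): 5100, 106.667, 188.333, 120000, 0.0325 μs; sum = 125395 μs.
End-to-end = 127200 μs.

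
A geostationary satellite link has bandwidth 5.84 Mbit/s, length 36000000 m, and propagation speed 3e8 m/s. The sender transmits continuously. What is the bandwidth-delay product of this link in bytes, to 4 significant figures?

87600 bytes

Propagation delay = 36000000 / 300000000 = 0.12 s.
BDP = R × t_prop = 5840000 × 0.12 = 700800 bits.
In bytes: 700800/8 = 87600 bytes.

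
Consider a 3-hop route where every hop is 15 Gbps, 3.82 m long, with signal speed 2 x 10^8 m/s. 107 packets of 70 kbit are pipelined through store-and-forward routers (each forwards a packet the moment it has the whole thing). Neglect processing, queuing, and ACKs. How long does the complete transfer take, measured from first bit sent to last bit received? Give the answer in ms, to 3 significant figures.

0.509 ms

Per-hop transmission t_tx = L/R = 70000/15000000000 = 0.00466667 ms.
Per-hop propagation t_prop = 3.82/200000000 = 1.91e-05 ms.
Pipeline fill: first packet needs 3·t_tx to clear all hops; remaining 106 packets each add one t_tx.
Total = (3+107-1)·t_tx + 3·t_prop = 109·0.00466667 + 3·1.91e-05 = 0.509 ms.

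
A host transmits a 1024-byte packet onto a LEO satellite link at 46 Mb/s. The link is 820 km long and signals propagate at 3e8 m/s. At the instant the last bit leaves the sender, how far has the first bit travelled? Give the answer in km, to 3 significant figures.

53.4 km

t_tx = L/R = 8192/46000000 = 0.000178087 s.
Distance = s × t_tx = 300000000 × 0.000178087 = 53.4 km.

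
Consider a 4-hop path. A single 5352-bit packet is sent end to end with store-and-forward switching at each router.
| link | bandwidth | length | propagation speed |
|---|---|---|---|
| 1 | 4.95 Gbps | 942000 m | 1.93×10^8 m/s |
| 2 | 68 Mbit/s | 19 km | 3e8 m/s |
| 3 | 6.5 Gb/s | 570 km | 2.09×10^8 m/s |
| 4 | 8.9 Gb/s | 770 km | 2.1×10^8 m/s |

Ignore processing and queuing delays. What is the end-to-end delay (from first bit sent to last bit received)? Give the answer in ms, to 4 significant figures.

11.42 ms

Transmission delays (L/R per hop): 0.00108121, 0.0787059, 0.000823385, 0.000601348 ms; sum = 0.0812118 ms.
Propagation delays (d/s per hop): 4.88083, 0.0633333, 2.72727, 3.66667 ms; sum = 11.3381 ms.
End-to-end = 11.42 ms.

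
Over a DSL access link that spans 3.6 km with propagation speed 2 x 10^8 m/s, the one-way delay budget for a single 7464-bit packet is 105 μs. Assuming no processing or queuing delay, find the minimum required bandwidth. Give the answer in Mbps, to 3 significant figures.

Propagation delay = 3600 / 200000000 = 18 μs.
Transmission budget = 105 − 18 = 87 μs.
R ≥ L / t_tx = 7464 bits / 8.7e-05 s = 85.8 Mbps.

85.8 Mbps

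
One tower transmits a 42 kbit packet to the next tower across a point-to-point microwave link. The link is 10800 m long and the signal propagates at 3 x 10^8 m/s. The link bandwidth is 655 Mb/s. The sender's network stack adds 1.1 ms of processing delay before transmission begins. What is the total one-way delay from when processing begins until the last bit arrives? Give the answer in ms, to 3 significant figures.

1.20 ms

L = 42000 bits.
Transmission delay = L/R = 42000 / 655000000 = 0.0641221 ms.
Propagation delay = d/s = 10800 m / 300000000 m/s = 0.036 ms.
Plus processing delay 1.1 ms = 1.1 ms.
Total = 1.20 ms.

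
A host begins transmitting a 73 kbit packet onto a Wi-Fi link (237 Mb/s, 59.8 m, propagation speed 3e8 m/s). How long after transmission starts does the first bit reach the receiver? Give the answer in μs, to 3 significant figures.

0.199 μs

First bit experiences only propagation delay: d/s = 59.8/300000000 = 0.199 μs.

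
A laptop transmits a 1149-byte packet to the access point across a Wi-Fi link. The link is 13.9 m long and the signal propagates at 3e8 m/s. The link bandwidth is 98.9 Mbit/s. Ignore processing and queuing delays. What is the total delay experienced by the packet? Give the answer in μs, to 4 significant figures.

92.99 μs

L = 1149 × 8 = 9192 bits.
Transmission delay = L/R = 9192 / 98900000 = 92.9424 μs.
Propagation delay = d/s = 13.9 m / 300000000 m/s = 0.0463333 μs.
Total = 92.99 μs.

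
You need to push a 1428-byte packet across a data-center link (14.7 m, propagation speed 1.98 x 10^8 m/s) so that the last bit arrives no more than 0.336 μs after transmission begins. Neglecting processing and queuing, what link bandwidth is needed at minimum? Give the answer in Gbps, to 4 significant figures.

43.64 Gbps

L = 11424 bits.
Propagation delay = 14.7 / 198000000 = 0.0742424 μs.
Transmission budget = 0.336 − 0.0742424 = 0.261758 μs.
R ≥ L / t_tx = 11424 bits / 2.61758e-07 s = 43.64 Gbps.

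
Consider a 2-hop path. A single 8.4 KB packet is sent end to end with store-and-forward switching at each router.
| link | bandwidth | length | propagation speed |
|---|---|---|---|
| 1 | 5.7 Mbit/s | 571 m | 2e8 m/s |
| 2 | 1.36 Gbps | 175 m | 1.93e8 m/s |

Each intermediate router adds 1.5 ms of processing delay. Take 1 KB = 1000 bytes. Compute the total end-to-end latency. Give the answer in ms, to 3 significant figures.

13.3 ms

L = 67200 bits.
Transmission delays (L/R per hop): 11.7895, 0.0494118 ms; sum = 11.8389 ms.
Propagation delays (d/s per hop): 0.002855, 0.000906736 ms; sum = 0.00376174 ms.
Processing at 1 router(s): 1 × 1.5 ms = 1.5 ms.
End-to-end = 13.3 ms.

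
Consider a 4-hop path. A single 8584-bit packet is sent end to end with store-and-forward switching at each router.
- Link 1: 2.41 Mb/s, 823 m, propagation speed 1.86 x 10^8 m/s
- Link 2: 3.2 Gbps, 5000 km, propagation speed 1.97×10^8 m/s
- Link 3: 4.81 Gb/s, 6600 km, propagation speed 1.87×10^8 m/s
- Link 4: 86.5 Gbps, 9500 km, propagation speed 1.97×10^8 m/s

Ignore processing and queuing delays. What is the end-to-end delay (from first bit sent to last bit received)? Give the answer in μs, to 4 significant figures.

112500 μs

Transmission delays (L/R per hop): 3561.83, 2.6825, 1.78462, 0.099237 μs; sum = 3566.39 μs.
Propagation delays (d/s per hop): 4.42473, 25380.7, 35294.1, 48223.4 μs; sum = 108903 μs.
End-to-end = 112500 μs.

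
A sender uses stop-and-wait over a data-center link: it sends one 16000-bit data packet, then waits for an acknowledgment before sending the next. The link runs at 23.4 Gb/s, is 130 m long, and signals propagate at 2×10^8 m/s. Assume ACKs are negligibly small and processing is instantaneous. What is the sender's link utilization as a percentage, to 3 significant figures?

t_tx = L/R = 16000/23400000000 = 6.83761e-07 s.
t_prop = 130/200000000 = 6.5e-07 s; RTT = 1.3e-06 s.
Cycle = t_tx + RTT = 1.98376e-06 s.
Utilization = t_tx / cycle = 6.83761e-07/1.98376e-06 = 34.5 %.

34.5 %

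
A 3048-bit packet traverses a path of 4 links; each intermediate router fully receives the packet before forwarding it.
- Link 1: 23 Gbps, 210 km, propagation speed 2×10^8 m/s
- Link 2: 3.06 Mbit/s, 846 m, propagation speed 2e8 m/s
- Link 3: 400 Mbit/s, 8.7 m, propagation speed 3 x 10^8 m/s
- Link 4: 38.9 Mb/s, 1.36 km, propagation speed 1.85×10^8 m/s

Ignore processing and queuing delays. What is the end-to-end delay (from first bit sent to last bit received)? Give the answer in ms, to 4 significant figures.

Transmission delays (L/R per hop): 0.000132522, 0.996078, 0.00762, 0.0783548 ms; sum = 1.08219 ms.
Propagation delays (d/s per hop): 1.05, 0.00423, 2.9e-05, 0.00735135 ms; sum = 1.06161 ms.
End-to-end = 2.144 ms.

2.144 ms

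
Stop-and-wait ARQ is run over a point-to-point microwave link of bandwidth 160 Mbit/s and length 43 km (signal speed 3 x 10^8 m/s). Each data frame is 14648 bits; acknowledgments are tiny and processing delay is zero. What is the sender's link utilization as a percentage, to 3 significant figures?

t_tx = L/R = 14648/160000000 = 9.155e-05 s.
t_prop = 43000/300000000 = 0.000143333 s; RTT = 0.000286667 s.
Cycle = t_tx + RTT = 0.000378217 s.
Utilization = t_tx / cycle = 9.155e-05/0.000378217 = 24.2 %.

24.2 %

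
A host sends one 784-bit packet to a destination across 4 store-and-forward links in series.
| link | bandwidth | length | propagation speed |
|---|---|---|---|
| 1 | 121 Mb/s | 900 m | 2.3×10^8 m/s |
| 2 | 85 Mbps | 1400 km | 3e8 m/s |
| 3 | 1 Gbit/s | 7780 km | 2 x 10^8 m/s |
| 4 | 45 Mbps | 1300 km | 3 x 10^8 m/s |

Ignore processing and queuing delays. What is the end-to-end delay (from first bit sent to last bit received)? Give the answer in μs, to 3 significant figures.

Transmission delays (L/R per hop): 6.47934, 9.22353, 0.784, 17.4222 μs; sum = 33.9091 μs.
Propagation delays (d/s per hop): 3.91304, 4666.67, 38900, 4333.33 μs; sum = 47903.9 μs.
End-to-end = 47900 μs.

47900 μs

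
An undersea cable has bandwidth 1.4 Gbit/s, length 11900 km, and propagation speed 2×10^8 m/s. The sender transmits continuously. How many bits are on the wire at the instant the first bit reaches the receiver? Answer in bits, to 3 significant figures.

Propagation delay = 11900000 / 200000000 = 0.0595 s.
BDP = R × t_prop = 1400000000 × 0.0595 = 83300000 bits.

83300000 bits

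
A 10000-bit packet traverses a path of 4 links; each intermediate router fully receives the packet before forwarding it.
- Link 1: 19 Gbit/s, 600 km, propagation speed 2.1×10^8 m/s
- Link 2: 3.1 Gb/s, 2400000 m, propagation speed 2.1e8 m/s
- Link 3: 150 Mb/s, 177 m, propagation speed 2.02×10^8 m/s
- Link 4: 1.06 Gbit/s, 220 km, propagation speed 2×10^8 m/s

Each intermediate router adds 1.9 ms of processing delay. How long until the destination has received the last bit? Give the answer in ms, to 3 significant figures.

Transmission delays (L/R per hop): 0.000526316, 0.00322581, 0.0666667, 0.00943396 ms; sum = 0.0798528 ms.
Propagation delays (d/s per hop): 2.85714, 11.4286, 0.000876238, 1.1 ms; sum = 15.3866 ms.
Processing at 3 router(s): 3 × 1.9 ms = 5.7 ms.
End-to-end = 21.2 ms.

21.2 ms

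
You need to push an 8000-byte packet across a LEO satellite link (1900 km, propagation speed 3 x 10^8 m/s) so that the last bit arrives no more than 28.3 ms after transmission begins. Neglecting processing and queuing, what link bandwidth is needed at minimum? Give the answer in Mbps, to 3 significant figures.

L = 64000 bits.
Propagation delay = 1900000 / 300000000 = 6.33333 ms.
Transmission budget = 28.3 − 6.33333 = 21.9667 ms.
R ≥ L / t_tx = 64000 bits / 0.0219667 s = 2.91 Mbps.

2.91 Mbps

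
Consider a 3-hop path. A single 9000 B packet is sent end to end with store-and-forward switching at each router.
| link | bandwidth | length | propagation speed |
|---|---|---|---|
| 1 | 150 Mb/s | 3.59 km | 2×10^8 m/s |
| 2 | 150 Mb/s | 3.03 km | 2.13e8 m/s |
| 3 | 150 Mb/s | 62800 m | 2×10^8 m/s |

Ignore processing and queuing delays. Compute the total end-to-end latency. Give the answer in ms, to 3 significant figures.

L = 9000 × 8 = 72000 bits.
Transmission delay per hop = L/R = 72000/150000000 = 0.48 ms; 3 hops → 1.44 ms.
Propagation delays (d/s per hop): 0.01795, 0.0142254, 0.314 ms; sum = 0.346175 ms.
End-to-end = 1.79 ms.

1.79 ms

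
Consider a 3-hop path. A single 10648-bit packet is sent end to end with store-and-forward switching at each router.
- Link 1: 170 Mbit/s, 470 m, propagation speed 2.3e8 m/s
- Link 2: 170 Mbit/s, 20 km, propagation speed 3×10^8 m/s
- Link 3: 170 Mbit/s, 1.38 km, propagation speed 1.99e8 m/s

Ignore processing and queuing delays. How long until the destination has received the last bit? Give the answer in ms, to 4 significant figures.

0.2636 ms

Transmission delay per hop = L/R = 10648/170000000 = 0.0626353 ms; 3 hops → 0.187906 ms.
Propagation delays (d/s per hop): 0.00204348, 0.0666667, 0.00693467 ms; sum = 0.0756448 ms.
End-to-end = 0.2636 ms.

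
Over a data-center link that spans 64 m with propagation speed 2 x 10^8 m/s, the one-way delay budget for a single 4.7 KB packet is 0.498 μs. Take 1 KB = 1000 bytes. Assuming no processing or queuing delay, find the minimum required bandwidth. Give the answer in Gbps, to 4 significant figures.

211.2 Gbps

L = 37600 bits.
Propagation delay = 64 / 200000000 = 0.32 μs.
Transmission budget = 0.498 − 0.32 = 0.178 μs.
R ≥ L / t_tx = 37600 bits / 1.78e-07 s = 211.2 Gbps.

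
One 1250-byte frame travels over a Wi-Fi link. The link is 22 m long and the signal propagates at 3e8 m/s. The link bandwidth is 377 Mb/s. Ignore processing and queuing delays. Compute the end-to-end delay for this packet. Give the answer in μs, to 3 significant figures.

L = 1250 × 8 = 10000 bits.
Transmission delay = L/R = 10000 / 377000000 = 26.5252 μs.
Propagation delay = d/s = 22 m / 300000000 m/s = 0.0733333 μs.
Total = 26.6 μs.

26.6 μs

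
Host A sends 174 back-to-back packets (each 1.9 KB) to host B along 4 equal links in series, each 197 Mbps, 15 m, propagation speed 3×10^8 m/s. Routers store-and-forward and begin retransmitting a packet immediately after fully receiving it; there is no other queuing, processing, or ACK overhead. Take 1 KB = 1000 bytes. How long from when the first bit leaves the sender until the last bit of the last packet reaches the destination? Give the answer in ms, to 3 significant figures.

Per-hop transmission t_tx = L/R = 15200/197000000 = 0.0771574 ms.
Per-hop propagation t_prop = 15/300000000 = 5e-05 ms.
Pipeline fill: first packet needs 4·t_tx to clear all hops; remaining 173 packets each add one t_tx.
Total = (4+174-1)·t_tx + 4·t_prop = 177·0.0771574 + 4·5e-05 = 13.7 ms.

13.7 ms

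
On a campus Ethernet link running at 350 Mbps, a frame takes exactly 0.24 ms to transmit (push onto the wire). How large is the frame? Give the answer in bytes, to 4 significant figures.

L = R × t_tx = 350000000 b/s × 0.00024 s = 84000 bits.
In bytes: 84000 / 8 = 10500 bytes.

10500 bytes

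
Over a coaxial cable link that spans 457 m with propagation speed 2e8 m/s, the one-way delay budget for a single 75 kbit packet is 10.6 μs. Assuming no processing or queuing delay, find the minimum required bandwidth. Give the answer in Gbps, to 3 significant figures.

Propagation delay = 457 / 200000000 = 2.285 μs.
Transmission budget = 10.6 − 2.285 = 8.315 μs.
R ≥ L / t_tx = 75000 bits / 8.315e-06 s = 9.02 Gbps.

9.02 Gbps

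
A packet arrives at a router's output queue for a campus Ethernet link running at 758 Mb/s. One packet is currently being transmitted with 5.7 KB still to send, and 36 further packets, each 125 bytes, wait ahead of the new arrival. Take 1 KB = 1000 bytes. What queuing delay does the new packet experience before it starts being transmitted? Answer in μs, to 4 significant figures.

Each queued packet: L/R = 1000/758000000 = 1.31926 μs.
36 queued → 47.4934 μs.
Plus remaining 45600 bits of current packet: 60.1583 μs.
Queuing delay = 107.7 μs.

107.7 μs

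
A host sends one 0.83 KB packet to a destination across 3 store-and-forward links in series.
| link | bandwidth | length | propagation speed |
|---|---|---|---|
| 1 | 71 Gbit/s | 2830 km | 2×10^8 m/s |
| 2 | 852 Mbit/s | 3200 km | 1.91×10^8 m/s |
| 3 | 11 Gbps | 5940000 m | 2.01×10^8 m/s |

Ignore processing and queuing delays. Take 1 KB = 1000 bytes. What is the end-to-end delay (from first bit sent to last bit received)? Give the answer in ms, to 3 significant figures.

L = 6640 bits.
Transmission delays (L/R per hop): 9.35211e-05, 0.00779343, 0.000603636 ms; sum = 0.00849058 ms.
Propagation delays (d/s per hop): 14.15, 16.7539, 29.5522 ms; sum = 60.4562 ms.
End-to-end = 60.5 ms.

60.5 ms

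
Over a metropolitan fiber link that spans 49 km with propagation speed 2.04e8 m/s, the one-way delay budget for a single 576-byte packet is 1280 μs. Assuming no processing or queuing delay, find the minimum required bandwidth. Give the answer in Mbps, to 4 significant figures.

4.432 Mbps

L = 4608 bits.
Propagation delay = 49000 / 204000000 = 240.196 μs.
Transmission budget = 1280 − 240.196 = 1039.8 μs.
R ≥ L / t_tx = 4608 bits / 0.0010398 s = 4.432 Mbps.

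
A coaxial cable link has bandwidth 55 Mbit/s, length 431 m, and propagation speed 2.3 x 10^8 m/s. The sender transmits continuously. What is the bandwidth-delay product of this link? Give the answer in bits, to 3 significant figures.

103 bits

Propagation delay = 431 / 2.3e+08 = 1.87391e-06 s.
BDP = R × t_prop = 55000000 × 1.87391e-06 = 103.065 bits.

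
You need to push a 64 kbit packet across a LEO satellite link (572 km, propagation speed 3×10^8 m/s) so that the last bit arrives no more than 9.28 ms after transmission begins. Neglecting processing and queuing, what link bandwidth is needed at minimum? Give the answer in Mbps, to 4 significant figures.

8.680 Mbps

Propagation delay = 572000 / 300000000 = 1.90667 ms.
Transmission budget = 9.28 − 1.90667 = 7.37333 ms.
R ≥ L / t_tx = 64000 bits / 0.00737333 s = 8.680 Mbps.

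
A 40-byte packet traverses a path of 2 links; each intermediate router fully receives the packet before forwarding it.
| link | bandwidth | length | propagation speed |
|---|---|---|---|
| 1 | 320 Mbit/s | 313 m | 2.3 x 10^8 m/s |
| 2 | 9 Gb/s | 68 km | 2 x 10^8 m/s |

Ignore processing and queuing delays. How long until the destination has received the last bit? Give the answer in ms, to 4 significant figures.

L = 40 × 8 = 320 bits.
Transmission delays (L/R per hop): 0.001, 3.55556e-05 ms; sum = 0.00103556 ms.
Propagation delays (d/s per hop): 0.00136087, 0.34 ms; sum = 0.341361 ms.
End-to-end = 0.3424 ms.

0.3424 ms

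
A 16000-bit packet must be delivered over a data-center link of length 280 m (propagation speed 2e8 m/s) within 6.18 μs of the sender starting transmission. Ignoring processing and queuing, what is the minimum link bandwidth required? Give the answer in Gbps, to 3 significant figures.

Propagation delay = 280 / 200000000 = 1.4 μs.
Transmission budget = 6.18 − 1.4 = 4.78 μs.
R ≥ L / t_tx = 16000 bits / 4.78e-06 s = 3.35 Gbps.

3.35 Gbps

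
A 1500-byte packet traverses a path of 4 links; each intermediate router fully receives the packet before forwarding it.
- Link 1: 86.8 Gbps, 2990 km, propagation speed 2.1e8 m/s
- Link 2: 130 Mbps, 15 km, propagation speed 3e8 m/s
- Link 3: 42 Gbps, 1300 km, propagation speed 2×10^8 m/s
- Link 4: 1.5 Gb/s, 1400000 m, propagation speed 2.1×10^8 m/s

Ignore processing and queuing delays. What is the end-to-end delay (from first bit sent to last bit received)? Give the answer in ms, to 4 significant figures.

27.56 ms

L = 1500 × 8 = 12000 bits.
Transmission delays (L/R per hop): 0.000138249, 0.0923077, 0.000285714, 0.008 ms; sum = 0.100732 ms.
Propagation delays (d/s per hop): 14.2381, 0.05, 6.5, 6.66667 ms; sum = 27.4548 ms.
End-to-end = 27.56 ms.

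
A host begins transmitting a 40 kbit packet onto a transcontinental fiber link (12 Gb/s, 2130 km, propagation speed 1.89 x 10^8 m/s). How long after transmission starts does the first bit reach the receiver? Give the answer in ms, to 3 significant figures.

First bit experiences only propagation delay: d/s = 2130000/189000000 = 11.3 ms.

11.3 ms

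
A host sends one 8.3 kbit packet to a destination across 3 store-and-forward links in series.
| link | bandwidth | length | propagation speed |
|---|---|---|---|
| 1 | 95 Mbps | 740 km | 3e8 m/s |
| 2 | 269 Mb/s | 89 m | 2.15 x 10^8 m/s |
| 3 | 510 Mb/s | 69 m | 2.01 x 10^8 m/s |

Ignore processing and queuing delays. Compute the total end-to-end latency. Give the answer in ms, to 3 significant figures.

2.60 ms

L = 8300 bits.
Transmission delays (L/R per hop): 0.0873684, 0.030855, 0.0162745 ms; sum = 0.134498 ms.
Propagation delays (d/s per hop): 2.46667, 0.000413953, 0.000343284 ms; sum = 2.46742 ms.
End-to-end = 2.60 ms.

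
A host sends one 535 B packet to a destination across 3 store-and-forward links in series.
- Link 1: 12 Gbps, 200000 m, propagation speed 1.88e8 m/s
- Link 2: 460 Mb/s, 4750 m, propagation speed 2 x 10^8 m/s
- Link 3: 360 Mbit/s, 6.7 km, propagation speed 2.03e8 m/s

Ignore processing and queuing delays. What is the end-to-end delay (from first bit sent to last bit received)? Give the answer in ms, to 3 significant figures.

1.14 ms

L = 535 × 8 = 4280 bits.
Transmission delays (L/R per hop): 0.000356667, 0.00930435, 0.0118889 ms; sum = 0.0215499 ms.
Propagation delays (d/s per hop): 1.06383, 0.02375, 0.0330049 ms; sum = 1.12058 ms.
End-to-end = 1.14 ms.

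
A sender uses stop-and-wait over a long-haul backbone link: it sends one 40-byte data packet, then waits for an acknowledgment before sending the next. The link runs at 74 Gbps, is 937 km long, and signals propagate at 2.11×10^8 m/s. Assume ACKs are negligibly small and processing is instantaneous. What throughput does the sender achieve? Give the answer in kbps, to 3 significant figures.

36.0 kbps

t_tx = L/R = 320/74000000000 = 4.32432e-09 s.
t_prop = 937000/211000000 = 0.00444076 s; RTT = 0.00888152 s.
Cycle = t_tx + RTT = 0.00888152 s.
Throughput = L / cycle = 320 / 0.00888152 = 36.0 kbps.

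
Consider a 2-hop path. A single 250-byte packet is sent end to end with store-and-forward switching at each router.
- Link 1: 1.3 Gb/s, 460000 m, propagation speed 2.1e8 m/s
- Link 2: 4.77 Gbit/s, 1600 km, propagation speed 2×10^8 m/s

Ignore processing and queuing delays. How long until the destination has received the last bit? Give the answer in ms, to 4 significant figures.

L = 250 × 8 = 2000 bits.
Transmission delays (L/R per hop): 0.00153846, 0.000419287 ms; sum = 0.00195775 ms.
Propagation delays (d/s per hop): 2.19048, 8 ms; sum = 10.1905 ms.
End-to-end = 10.19 ms.

10.19 ms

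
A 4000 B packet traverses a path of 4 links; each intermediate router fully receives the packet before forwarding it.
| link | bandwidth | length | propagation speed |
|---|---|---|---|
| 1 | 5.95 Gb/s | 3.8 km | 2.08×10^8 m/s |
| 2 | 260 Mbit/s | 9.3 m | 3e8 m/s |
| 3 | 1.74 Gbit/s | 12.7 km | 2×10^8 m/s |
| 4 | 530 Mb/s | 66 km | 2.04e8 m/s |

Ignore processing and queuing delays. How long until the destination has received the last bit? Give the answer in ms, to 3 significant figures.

0.613 ms

L = 4000 × 8 = 32000 bits.
Transmission delays (L/R per hop): 0.00537815, 0.123077, 0.0183908, 0.0603774 ms; sum = 0.207223 ms.
Propagation delays (d/s per hop): 0.0182692, 3.1e-05, 0.0635, 0.323529 ms; sum = 0.40533 ms.
End-to-end = 0.613 ms.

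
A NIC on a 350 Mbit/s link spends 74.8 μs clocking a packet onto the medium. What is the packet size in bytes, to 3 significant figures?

3270 bytes

L = R × t_tx = 350000000 b/s × 7.48e-05 s = 26180 bits.
In bytes: 26180 / 8 = 3270 bytes.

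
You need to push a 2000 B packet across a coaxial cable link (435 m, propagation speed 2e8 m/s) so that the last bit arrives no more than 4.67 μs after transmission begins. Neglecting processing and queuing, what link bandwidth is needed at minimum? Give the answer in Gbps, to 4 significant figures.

L = 16000 bits.
Propagation delay = 435 / 200000000 = 2.175 μs.
Transmission budget = 4.67 − 2.175 = 2.495 μs.
R ≥ L / t_tx = 16000 bits / 2.495e-06 s = 6.413 Gbps.

6.413 Gbps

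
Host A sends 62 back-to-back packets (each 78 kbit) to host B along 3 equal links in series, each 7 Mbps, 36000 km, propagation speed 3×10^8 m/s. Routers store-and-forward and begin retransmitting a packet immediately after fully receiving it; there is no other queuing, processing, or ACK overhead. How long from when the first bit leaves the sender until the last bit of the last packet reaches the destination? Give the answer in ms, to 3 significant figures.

Per-hop transmission t_tx = L/R = 78000/7000000 = 11.1429 ms.
Per-hop propagation t_prop = 36000000/300000000 = 120 ms.
Pipeline fill: first packet needs 3·t_tx to clear all hops; remaining 61 packets each add one t_tx.
Total = (3+62-1)·t_tx + 3·t_prop = 64·11.1429 + 3·120 = 1070 ms.

1070 ms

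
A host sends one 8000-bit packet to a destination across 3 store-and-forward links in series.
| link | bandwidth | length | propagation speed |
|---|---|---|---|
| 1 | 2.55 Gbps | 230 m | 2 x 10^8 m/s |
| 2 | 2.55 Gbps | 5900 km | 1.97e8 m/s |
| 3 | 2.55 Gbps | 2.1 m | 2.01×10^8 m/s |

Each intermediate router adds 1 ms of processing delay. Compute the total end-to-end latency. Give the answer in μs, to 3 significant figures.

32000 μs

Transmission delay per hop = L/R = 8000/2550000000 = 3.13725 μs; 3 hops → 9.41176 μs.
Propagation delays (d/s per hop): 1.15, 29949.2, 0.0104478 μs; sum = 29950.4 μs.
Processing at 2 router(s): 2 × 1 ms = 2000 μs.
End-to-end = 32000 μs.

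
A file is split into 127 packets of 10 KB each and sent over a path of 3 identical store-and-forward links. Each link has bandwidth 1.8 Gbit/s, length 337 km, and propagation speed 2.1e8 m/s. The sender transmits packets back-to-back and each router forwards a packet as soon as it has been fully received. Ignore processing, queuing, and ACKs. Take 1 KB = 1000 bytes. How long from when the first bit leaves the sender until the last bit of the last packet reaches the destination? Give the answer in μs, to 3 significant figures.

Per-hop transmission t_tx = L/R = 80000/1800000000 = 44.4444 μs.
Per-hop propagation t_prop = 337000/210000000 = 1604.76 μs.
Pipeline fill: first packet needs 3·t_tx to clear all hops; remaining 126 packets each add one t_tx.
Total = (3+127-1)·t_tx + 3·t_prop = 129·44.4444 + 3·1604.76 = 10500 μs.

10500 μs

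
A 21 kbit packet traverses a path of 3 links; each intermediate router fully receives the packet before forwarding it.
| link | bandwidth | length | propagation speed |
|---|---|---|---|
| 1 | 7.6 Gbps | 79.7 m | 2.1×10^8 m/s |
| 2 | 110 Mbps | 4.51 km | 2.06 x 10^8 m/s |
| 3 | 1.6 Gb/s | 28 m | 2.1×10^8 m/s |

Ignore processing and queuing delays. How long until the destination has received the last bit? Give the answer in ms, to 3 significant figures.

L = 21000 bits.
Transmission delays (L/R per hop): 0.00276316, 0.190909, 0.013125 ms; sum = 0.206797 ms.
Propagation delays (d/s per hop): 0.000379524, 0.0218932, 0.000133333 ms; sum = 0.0224061 ms.
End-to-end = 0.229 ms.

0.229 ms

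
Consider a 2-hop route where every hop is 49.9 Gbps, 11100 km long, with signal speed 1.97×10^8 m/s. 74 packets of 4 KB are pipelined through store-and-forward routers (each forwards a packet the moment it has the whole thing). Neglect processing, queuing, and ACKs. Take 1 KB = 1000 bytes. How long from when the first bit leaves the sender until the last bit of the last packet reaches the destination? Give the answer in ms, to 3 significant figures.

113 ms

Per-hop transmission t_tx = L/R = 32000/49900000000 = 0.000641283 ms.
Per-hop propagation t_prop = 11100000/197000000 = 56.3452 ms.
Pipeline fill: first packet needs 2·t_tx to clear all hops; remaining 73 packets each add one t_tx.
Total = (2+74-1)·t_tx + 2·t_prop = 75·0.000641283 + 2·56.3452 = 113 ms.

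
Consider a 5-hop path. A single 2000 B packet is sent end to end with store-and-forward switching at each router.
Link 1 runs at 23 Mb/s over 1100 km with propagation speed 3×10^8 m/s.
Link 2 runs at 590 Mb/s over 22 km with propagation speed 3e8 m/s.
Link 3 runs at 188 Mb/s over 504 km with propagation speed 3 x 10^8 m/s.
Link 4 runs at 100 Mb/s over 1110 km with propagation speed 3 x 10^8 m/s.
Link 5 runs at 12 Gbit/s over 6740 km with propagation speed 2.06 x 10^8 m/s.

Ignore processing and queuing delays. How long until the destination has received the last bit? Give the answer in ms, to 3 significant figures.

42.8 ms

L = 2000 × 8 = 16000 bits.
Transmission delays (L/R per hop): 0.695652, 0.0271186, 0.0851064, 0.16, 0.00133333 ms; sum = 0.969211 ms.
Propagation delays (d/s per hop): 3.66667, 0.0733333, 1.68, 3.7, 32.7184 ms; sum = 41.8384 ms.
End-to-end = 42.8 ms.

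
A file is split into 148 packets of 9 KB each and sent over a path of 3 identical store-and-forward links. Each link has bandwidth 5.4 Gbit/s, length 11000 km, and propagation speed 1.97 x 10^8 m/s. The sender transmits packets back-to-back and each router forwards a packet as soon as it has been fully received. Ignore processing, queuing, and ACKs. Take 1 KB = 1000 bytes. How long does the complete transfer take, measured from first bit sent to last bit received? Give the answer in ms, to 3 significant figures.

Per-hop transmission t_tx = L/R = 72000/5400000000 = 0.0133333 ms.
Per-hop propagation t_prop = 11000000/197000000 = 55.8376 ms.
Pipeline fill: first packet needs 3·t_tx to clear all hops; remaining 147 packets each add one t_tx.
Total = (3+148-1)·t_tx + 3·t_prop = 150·0.0133333 + 3·55.8376 = 170 ms.

170 ms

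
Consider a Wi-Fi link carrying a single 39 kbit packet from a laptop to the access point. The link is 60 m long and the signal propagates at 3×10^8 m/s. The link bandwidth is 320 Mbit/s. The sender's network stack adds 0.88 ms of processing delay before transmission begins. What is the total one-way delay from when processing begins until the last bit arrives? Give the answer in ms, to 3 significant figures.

1.00 ms

L = 39000 bits.
Transmission delay = L/R = 39000 / 320000000 = 0.121875 ms.
Propagation delay = d/s = 60 m / 300000000 m/s = 0.0002 ms.
Plus processing delay 0.88 ms = 0.88 ms.
Total = 1.00 ms.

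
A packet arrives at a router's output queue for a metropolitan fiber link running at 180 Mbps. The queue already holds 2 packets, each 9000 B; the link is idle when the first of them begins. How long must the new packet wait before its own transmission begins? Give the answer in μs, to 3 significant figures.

Each queued packet: L/R = 72000/180000000 = 400 μs.
2 queued → 800 μs.
Queuing delay = 800 μs.

800 μs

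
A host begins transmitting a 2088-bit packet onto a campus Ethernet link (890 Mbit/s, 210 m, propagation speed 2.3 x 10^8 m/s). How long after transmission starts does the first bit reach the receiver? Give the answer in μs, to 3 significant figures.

First bit experiences only propagation delay: d/s = 210/2.3e+08 = 0.913 μs.

0.913 μs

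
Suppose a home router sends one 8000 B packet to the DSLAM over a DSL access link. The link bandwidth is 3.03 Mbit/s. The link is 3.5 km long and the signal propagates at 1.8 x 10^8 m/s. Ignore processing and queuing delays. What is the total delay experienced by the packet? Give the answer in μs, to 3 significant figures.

L = 8000 × 8 = 64000 bits.
Transmission delay = L/R = 64000 / 3030000 = 21122.1 μs.
Propagation delay = d/s = 3500 m / 180000000 m/s = 19.4444 μs.
Total = 21100 μs.

21100 μs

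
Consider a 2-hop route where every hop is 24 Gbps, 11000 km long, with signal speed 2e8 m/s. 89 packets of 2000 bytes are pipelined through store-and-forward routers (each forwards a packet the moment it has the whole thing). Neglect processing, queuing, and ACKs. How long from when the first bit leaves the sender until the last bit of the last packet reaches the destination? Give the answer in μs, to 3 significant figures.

110000 μs

Per-hop transmission t_tx = L/R = 16000/24000000000 = 0.666667 μs.
Per-hop propagation t_prop = 11000000/200000000 = 55000 μs.
Pipeline fill: first packet needs 2·t_tx to clear all hops; remaining 88 packets each add one t_tx.
Total = (2+89-1)·t_tx + 2·t_prop = 90·0.666667 + 2·55000 = 110000 μs.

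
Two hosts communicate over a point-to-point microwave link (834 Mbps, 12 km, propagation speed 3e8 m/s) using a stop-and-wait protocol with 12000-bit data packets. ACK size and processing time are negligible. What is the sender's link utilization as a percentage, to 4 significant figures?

15.24 %

t_tx = L/R = 12000/834000000 = 1.43885e-05 s.
t_prop = 12000/300000000 = 4e-05 s; RTT = 8e-05 s.
Cycle = t_tx + RTT = 9.43885e-05 s.
Utilization = t_tx / cycle = 1.43885e-05/9.43885e-05 = 15.24 %.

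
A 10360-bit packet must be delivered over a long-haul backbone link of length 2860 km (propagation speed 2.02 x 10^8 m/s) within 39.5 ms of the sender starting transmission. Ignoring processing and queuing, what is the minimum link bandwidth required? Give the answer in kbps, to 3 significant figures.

Propagation delay = 2860000 / 202000000 = 14.1584 ms.
Transmission budget = 39.5 − 14.1584 = 25.3416 ms.
R ≥ L / t_tx = 10360 bits / 0.0253416 s = 409 kbps.

409 kbps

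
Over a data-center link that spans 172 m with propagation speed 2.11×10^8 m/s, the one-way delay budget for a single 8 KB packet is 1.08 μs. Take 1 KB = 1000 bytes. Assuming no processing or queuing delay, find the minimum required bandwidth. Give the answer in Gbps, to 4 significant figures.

L = 64000 bits.
Propagation delay = 172 / 211000000 = 0.815166 μs.
Transmission budget = 1.08 − 0.815166 = 0.264834 μs.
R ≥ L / t_tx = 64000 bits / 2.64834e-07 s = 241.7 Gbps.

241.7 Gbps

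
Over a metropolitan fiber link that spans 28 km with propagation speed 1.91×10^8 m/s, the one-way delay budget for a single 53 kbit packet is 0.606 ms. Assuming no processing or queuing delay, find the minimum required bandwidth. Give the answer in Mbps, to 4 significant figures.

Propagation delay = 28000 / 191000000 = 0.146597 ms.
Transmission budget = 0.606 − 0.146597 = 0.459403 ms.
R ≥ L / t_tx = 53000 bits / 0.000459403 s = 115.4 Mbps.

115.4 Mbps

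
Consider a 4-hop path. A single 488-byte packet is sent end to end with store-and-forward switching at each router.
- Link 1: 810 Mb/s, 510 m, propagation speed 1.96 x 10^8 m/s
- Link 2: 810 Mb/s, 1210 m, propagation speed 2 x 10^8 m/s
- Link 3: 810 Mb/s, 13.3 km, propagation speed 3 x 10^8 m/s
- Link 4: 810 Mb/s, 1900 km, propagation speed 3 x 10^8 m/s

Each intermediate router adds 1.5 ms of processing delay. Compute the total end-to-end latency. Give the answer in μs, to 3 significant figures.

10900 μs

L = 488 × 8 = 3904 bits.
Transmission delay per hop = L/R = 3904/810000000 = 4.81975 μs; 4 hops → 19.279 μs.
Propagation delays (d/s per hop): 2.60204, 6.05, 44.3333, 6333.33 μs; sum = 6386.32 μs.
Processing at 3 router(s): 3 × 1.5 ms = 4500 μs.
End-to-end = 10900 μs.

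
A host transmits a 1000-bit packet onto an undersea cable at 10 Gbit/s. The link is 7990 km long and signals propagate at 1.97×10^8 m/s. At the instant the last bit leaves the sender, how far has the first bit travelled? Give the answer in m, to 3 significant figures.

t_tx = L/R = 1000/10000000000 = 1e-07 s.
Distance = s × t_tx = 197000000 × 1e-07 = 19.7 m.

19.7 m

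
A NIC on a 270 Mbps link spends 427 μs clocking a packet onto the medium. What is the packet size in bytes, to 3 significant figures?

L = R × t_tx = 270000000 b/s × 0.000427 s = 115290 bits.
In bytes: 115290 / 8 = 14400 bytes.

14400 bytes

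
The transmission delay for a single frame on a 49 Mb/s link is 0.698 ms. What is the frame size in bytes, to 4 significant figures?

L = R × t_tx = 49000000 b/s × 0.000698 s = 34202 bits.
In bytes: 34202 / 8 = 4275 bytes.

4275 bytes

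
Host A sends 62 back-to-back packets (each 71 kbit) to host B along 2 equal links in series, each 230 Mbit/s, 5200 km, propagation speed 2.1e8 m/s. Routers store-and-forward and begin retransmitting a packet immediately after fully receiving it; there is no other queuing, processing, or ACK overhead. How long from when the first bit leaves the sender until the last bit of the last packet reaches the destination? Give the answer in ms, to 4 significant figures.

Per-hop transmission t_tx = L/R = 71000/230000000 = 0.308696 ms.
Per-hop propagation t_prop = 5200000/210000000 = 24.7619 ms.
Pipeline fill: first packet needs 2·t_tx to clear all hops; remaining 61 packets each add one t_tx.
Total = (2+62-1)·t_tx + 2·t_prop = 63·0.308696 + 2·24.7619 = 68.97 ms.

68.97 ms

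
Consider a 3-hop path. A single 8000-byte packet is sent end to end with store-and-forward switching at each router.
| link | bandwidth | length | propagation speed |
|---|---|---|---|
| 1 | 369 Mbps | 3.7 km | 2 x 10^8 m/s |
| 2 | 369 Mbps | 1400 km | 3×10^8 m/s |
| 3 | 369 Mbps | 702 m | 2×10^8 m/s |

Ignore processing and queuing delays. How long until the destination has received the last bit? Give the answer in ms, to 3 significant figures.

5.21 ms

L = 8000 × 8 = 64000 bits.
Transmission delay per hop = L/R = 64000/369000000 = 0.173442 ms; 3 hops → 0.520325 ms.
Propagation delays (d/s per hop): 0.0185, 4.66667, 0.00351 ms; sum = 4.68868 ms.
End-to-end = 5.21 ms.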